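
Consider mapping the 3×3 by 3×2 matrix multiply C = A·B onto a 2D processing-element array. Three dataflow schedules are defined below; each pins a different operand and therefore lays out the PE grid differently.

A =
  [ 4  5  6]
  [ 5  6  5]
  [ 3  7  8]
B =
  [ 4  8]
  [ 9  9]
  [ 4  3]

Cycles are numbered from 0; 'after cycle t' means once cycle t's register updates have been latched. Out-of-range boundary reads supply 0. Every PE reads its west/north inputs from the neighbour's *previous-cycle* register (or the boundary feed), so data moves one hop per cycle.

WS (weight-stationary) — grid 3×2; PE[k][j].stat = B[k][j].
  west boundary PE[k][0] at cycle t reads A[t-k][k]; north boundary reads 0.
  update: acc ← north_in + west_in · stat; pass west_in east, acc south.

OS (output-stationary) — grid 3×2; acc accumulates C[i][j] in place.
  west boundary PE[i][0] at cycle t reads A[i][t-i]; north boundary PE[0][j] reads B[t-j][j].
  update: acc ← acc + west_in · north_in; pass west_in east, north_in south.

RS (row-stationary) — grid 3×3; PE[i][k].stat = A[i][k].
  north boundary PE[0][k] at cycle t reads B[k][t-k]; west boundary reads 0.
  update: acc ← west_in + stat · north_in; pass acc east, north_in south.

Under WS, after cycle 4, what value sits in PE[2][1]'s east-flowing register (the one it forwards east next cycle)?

Tracing WS — 3×2 array, target PE[2][1]:
  @0  [1,1]  acc 0  |  →0  ↓0
  @0  [2,0]  acc 0  |  →0  ↓0
  @0  [2,1]  acc 0  |  →0  ↓0
  @1  [1,1]  acc 0  |  →0  ↓0
  @1  [2,0]  acc 0  |  →0  ↓0
  @1  [2,1]  acc 0  |  →0  ↓0
  @2  [1,1]  acc 77  |  →5  ↓77
  @2  [2,0]  acc 85  |  →6  ↓85
  @2  [2,1]  acc 0  |  →0  ↓0
  @3  [1,1]  acc 94  |  →6  ↓94
  @3  [2,0]  acc 94  |  →5  ↓94
  @3  [2,1]  acc 95  |  →6  ↓95
  @4  [1,1]  acc 87  |  →7  ↓87
  @4  [2,0]  acc 107  |  →8  ↓107
  @4  [2,1]  acc 109  |  →5  ↓109

register = 5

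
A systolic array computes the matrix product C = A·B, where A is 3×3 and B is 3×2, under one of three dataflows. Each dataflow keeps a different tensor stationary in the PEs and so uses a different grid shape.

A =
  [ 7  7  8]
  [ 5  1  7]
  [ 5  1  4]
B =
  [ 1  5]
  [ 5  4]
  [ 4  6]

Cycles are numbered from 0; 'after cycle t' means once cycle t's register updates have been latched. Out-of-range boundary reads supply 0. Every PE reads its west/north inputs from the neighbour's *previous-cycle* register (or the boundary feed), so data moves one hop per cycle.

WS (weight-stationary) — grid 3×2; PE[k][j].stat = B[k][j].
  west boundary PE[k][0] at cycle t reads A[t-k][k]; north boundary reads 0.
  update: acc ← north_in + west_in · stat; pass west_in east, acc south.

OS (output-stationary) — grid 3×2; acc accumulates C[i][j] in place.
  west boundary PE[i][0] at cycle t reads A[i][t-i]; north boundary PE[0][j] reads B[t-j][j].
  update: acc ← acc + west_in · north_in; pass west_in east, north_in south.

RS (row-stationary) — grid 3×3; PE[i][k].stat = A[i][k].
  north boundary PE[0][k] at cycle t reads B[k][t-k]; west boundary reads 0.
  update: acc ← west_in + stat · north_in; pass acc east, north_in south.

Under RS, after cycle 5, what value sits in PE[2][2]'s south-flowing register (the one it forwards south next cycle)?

RS 3×3: PE[2][2] cycle-by-cycle (with neighbour feeds):
  step 0 · PE1,2: acc=0; fwd→0 fwd↓0
  step 0 · PE2,1: acc=0; fwd→0 fwd↓0
  step 0 · PE2,2: acc=0; fwd→0 fwd↓0
  step 1 · PE1,2: acc=0; fwd→0 fwd↓0
  step 1 · PE2,1: acc=0; fwd→0 fwd↓0
  step 1 · PE2,2: acc=0; fwd→0 fwd↓0
  step 2 · PE1,2: acc=0; fwd→0 fwd↓0
  step 2 · PE2,1: acc=0; fwd→0 fwd↓0
  step 2 · PE2,2: acc=0; fwd→0 fwd↓0
  step 3 · PE1,2: acc=38; fwd→38 fwd↓4
  step 3 · PE2,1: acc=10; fwd→10 fwd↓5
  step 3 · PE2,2: acc=0; fwd→0 fwd↓0
  step 4 · PE1,2: acc=71; fwd→71 fwd↓6
  step 4 · PE2,1: acc=29; fwd→29 fwd↓4
  step 4 · PE2,2: acc=26; fwd→26 fwd↓4
  step 5 · PE1,2: acc=0; fwd→0 fwd↓0
  step 5 · PE2,1: acc=0; fwd→0 fwd↓0
  step 5 · PE2,2: acc=53; fwd→53 fwd↓6

register = 6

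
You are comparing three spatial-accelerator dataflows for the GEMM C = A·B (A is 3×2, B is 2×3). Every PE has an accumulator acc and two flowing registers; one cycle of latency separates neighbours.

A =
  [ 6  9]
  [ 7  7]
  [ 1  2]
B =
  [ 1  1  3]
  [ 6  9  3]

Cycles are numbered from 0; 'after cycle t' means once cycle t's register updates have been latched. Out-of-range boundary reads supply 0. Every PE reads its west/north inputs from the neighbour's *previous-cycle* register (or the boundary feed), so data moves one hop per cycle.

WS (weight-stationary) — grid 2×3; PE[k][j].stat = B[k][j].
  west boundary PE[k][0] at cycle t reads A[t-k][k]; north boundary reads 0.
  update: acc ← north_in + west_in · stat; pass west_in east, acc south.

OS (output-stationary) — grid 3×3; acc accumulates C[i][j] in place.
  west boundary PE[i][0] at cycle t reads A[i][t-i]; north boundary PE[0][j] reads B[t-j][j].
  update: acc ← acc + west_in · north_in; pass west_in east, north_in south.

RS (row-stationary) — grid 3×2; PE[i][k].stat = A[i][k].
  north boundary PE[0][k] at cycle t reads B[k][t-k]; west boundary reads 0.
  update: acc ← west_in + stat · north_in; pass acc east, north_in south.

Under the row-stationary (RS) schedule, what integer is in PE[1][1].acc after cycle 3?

RS on a 3×2 grid — tracing PE[1][1] and its feeders:
  0: (0,1).acc=0  regs=<0,0>
  0: (1,0).acc=0  regs=<0,0>
  0: (1,1).acc=0  regs=<0,0>
  1: (0,1).acc=60  regs=<60,6>
  1: (1,0).acc=7  regs=<7,1>
  1: (1,1).acc=0  regs=<0,0>
  2: (0,1).acc=87  regs=<87,9>
  2: (1,0).acc=7  regs=<7,1>
  2: (1,1).acc=49  regs=<49,6>
  3: (0,1).acc=45  regs=<45,3>
  3: (1,0).acc=21  regs=<21,3>
  3: (1,1).acc=70  regs=<70,9>

PE[1][1].acc = 70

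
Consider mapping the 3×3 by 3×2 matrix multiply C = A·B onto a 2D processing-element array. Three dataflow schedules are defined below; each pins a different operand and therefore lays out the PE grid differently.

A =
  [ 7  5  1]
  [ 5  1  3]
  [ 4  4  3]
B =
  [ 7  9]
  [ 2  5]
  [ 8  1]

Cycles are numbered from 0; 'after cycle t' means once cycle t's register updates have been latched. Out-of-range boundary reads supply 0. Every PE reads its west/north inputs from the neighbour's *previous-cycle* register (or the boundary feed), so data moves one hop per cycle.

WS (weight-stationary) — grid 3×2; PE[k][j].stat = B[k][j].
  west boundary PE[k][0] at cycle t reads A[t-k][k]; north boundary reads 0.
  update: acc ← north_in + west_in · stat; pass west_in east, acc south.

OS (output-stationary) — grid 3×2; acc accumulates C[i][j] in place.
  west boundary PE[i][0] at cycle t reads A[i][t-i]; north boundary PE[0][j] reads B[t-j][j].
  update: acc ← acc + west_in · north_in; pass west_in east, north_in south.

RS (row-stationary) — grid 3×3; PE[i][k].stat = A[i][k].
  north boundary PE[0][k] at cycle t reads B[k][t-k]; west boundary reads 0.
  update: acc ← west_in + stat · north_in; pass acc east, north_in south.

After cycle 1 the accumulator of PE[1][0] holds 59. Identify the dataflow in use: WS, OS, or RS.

dataflow = WS

Under WS (3×2), PE[1][0]:
  [0] (1,0) acc=0 (h:0 v:0)
  [1] (1,0) acc=59 (h:5 v:59)
Under OS (3×2), PE[1][0]:
  [0] (1,0) acc=0 (h:0 v:0)
  [1] (1,0) acc=35 (h:5 v:7)
Under RS (3×3), PE[1][0]:
  [0] (1,0) acc=0 (h:0 v:0)
  [1] (1,0) acc=35 (h:35 v:7)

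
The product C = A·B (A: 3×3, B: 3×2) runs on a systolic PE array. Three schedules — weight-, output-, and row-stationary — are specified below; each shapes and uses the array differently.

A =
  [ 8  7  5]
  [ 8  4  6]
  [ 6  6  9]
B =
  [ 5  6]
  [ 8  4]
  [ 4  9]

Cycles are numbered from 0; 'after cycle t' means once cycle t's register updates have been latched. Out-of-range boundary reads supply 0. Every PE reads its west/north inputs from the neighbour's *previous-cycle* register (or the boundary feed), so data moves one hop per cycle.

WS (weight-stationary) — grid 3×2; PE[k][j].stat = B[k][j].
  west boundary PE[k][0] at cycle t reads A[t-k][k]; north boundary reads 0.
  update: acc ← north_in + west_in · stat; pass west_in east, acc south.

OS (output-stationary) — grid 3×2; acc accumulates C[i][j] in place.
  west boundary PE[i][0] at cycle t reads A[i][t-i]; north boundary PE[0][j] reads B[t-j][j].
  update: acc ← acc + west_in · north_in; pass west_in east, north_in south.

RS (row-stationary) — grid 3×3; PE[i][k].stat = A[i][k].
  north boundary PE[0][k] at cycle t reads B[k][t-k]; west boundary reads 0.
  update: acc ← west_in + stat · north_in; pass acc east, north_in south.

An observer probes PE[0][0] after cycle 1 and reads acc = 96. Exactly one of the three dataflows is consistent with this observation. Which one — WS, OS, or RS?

dataflow = OS

— WS: 3×2; PE[0][0] trace:
  t=0 PE[0][0]: acc=40 h=8 v=40
  t=1 PE[0][0]: acc=40 h=8 v=40
— OS: 3×2; PE[0][0] trace:
  t=0 PE[0][0]: acc=40 h=8 v=5
  t=1 PE[0][0]: acc=96 h=7 v=8
— RS: 3×3; PE[0][0] trace:
  t=0 PE[0][0]: acc=40 h=40 v=5
  t=1 PE[0][0]: acc=48 h=48 v=6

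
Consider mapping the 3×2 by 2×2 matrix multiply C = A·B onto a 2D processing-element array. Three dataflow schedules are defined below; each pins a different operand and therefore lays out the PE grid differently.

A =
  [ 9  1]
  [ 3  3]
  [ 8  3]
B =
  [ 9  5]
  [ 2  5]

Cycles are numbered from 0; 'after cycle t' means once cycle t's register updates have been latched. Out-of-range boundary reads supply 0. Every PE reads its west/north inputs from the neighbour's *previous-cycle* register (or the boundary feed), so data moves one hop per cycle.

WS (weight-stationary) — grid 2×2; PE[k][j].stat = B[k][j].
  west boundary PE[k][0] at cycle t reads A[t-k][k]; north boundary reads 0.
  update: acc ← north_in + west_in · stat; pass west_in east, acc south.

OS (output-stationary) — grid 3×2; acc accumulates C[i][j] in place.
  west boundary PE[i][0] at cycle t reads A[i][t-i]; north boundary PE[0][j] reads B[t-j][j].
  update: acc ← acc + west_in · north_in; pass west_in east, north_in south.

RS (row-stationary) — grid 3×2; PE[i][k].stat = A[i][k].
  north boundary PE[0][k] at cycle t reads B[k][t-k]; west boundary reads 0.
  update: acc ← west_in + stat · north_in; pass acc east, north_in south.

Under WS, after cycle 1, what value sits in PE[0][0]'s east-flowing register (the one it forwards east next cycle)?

register = 3

WS on a 2×2 grid — tracing PE[0][0] and its feeders:
  [0] (0,0) acc=81 (h:9 v:81)
  [1] (0,0) acc=27 (h:3 v:27)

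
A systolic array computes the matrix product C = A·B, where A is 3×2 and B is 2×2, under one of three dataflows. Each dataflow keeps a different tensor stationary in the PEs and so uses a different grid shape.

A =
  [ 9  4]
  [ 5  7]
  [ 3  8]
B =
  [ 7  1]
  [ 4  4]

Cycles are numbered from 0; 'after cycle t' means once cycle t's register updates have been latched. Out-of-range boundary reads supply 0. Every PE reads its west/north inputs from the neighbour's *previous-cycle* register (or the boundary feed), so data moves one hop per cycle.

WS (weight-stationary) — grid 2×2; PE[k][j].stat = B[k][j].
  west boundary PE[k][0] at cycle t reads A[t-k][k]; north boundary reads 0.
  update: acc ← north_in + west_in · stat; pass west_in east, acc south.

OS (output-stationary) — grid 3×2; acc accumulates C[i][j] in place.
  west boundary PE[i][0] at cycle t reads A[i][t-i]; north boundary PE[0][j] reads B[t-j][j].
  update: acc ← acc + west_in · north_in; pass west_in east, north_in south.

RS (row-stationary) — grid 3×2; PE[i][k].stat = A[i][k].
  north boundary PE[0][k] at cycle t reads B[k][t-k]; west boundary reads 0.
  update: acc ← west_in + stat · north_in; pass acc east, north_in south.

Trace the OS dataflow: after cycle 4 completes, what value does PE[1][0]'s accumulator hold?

OS 3×2: PE[1][0] cycle-by-cycle (with neighbour feeds):
  0: (0,0).acc=63  regs=<9,7>
  0: (1,0).acc=0  regs=<0,0>
  1: (0,0).acc=79  regs=<4,4>
  1: (1,0).acc=35  regs=<5,7>
  2: (0,0).acc=79  regs=<0,0>
  2: (1,0).acc=63  regs=<7,4>
  3: (0,0).acc=79  regs=<0,0>
  3: (1,0).acc=63  regs=<0,0>
  4: (0,0).acc=79  regs=<0,0>
  4: (1,0).acc=63  regs=<0,0>

PE[1][0].acc = 63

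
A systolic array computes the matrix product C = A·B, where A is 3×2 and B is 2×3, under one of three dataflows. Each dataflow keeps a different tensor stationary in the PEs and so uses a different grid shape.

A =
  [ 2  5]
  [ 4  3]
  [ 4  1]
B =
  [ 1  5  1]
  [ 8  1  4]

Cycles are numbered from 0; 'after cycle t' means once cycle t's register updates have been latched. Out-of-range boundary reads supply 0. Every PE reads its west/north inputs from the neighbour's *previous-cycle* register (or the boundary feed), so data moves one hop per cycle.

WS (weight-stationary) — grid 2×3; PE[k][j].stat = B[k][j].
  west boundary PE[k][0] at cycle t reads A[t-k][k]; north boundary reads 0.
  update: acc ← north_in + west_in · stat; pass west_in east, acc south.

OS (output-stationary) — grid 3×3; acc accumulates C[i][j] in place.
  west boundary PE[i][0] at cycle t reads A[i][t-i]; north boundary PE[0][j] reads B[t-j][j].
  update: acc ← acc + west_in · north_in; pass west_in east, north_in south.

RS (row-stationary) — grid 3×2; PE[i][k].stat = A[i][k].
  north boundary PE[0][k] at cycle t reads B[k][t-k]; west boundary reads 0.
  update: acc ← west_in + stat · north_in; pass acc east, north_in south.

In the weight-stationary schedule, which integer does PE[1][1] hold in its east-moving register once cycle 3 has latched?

WS 2×3: PE[1][1] cycle-by-cycle (with neighbour feeds):
  @0  [0,1]  acc 0  |  →0  ↓0
  @0  [1,0]  acc 0  |  →0  ↓0
  @0  [1,1]  acc 0  |  →0  ↓0
  @1  [0,1]  acc 10  |  →2  ↓10
  @1  [1,0]  acc 42  |  →5  ↓42
  @1  [1,1]  acc 0  |  →0  ↓0
  @2  [0,1]  acc 20  |  →4  ↓20
  @2  [1,0]  acc 28  |  →3  ↓28
  @2  [1,1]  acc 15  |  →5  ↓15
  @3  [0,1]  acc 20  |  →4  ↓20
  @3  [1,0]  acc 12  |  →1  ↓12
  @3  [1,1]  acc 23  |  →3  ↓23

register = 3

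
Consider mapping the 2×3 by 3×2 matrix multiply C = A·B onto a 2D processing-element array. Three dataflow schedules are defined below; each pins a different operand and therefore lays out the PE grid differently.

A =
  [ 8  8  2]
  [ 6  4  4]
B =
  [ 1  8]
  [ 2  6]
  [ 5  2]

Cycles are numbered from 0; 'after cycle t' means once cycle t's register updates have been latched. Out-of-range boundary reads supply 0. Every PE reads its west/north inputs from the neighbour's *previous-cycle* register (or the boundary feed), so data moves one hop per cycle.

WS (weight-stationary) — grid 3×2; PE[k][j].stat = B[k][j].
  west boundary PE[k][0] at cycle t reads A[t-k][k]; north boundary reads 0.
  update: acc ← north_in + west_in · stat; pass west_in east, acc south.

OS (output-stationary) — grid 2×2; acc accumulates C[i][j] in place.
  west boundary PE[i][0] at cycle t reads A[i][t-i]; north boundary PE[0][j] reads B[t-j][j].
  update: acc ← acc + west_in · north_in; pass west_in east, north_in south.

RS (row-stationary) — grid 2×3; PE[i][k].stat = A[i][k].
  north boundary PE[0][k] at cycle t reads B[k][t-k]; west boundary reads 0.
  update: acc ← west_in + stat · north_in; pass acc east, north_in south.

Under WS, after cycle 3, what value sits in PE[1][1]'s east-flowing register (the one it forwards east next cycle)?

Tracing WS — 3×2 array, target PE[1][1]:
  0: (0,1).acc=0  regs=<0,0>
  0: (1,0).acc=0  regs=<0,0>
  0: (1,1).acc=0  regs=<0,0>
  1: (0,1).acc=64  regs=<8,64>
  1: (1,0).acc=24  regs=<8,24>
  1: (1,1).acc=0  regs=<0,0>
  2: (0,1).acc=48  regs=<6,48>
  2: (1,0).acc=14  regs=<4,14>
  2: (1,1).acc=112  regs=<8,112>
  3: (0,1).acc=0  regs=<0,0>
  3: (1,0).acc=0  regs=<0,0>
  3: (1,1).acc=72  regs=<4,72>

register = 4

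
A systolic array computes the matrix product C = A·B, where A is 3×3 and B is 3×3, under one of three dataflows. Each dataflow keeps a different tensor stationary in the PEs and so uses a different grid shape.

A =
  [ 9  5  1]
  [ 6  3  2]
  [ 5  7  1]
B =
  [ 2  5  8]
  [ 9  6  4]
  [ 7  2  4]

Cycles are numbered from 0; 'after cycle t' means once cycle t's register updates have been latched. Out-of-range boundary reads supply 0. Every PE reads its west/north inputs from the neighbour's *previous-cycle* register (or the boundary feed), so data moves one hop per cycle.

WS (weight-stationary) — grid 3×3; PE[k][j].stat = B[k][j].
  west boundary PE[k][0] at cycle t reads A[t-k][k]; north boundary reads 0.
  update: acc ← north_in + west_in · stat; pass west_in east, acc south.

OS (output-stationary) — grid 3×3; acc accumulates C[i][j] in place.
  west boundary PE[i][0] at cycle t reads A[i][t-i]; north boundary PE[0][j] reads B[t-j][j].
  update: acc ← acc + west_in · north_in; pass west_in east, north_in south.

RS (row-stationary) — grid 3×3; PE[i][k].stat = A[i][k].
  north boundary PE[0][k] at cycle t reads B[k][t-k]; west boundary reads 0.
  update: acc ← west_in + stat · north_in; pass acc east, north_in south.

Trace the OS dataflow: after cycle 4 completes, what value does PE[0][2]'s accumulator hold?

PE[0][2].acc = 96

OS on a 3×3 grid — tracing PE[0][2] and its feeders:
  t=0 PE[0][1]: acc=0 h=0 v=0
  t=0 PE[0][2]: acc=0 h=0 v=0
  t=1 PE[0][1]: acc=45 h=9 v=5
  t=1 PE[0][2]: acc=0 h=0 v=0
  t=2 PE[0][1]: acc=75 h=5 v=6
  t=2 PE[0][2]: acc=72 h=9 v=8
  t=3 PE[0][1]: acc=77 h=1 v=2
  t=3 PE[0][2]: acc=92 h=5 v=4
  t=4 PE[0][1]: acc=77 h=0 v=0
  t=4 PE[0][2]: acc=96 h=1 v=4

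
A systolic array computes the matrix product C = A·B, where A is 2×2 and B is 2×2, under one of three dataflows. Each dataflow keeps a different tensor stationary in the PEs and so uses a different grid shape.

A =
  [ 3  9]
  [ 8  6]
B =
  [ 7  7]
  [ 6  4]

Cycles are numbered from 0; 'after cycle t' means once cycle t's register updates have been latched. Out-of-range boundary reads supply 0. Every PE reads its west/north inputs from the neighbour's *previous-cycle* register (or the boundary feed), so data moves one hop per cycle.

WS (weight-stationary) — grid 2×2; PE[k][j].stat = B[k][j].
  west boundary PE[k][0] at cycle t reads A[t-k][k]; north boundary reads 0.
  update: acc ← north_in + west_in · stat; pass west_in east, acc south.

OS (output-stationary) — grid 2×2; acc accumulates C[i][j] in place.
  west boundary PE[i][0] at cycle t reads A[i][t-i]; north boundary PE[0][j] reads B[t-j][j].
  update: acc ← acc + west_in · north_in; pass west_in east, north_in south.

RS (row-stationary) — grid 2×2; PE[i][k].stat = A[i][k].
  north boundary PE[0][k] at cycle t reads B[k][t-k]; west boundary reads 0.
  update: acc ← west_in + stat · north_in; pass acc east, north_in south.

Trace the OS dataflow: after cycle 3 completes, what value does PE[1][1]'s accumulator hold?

PE[1][1].acc = 80

OS 2×2: PE[1][1] cycle-by-cycle (with neighbour feeds):
  t=0 PE[0][1]: acc=0 h=0 v=0
  t=0 PE[1][0]: acc=0 h=0 v=0
  t=0 PE[1][1]: acc=0 h=0 v=0
  t=1 PE[0][1]: acc=21 h=3 v=7
  t=1 PE[1][0]: acc=56 h=8 v=7
  t=1 PE[1][1]: acc=0 h=0 v=0
  t=2 PE[0][1]: acc=57 h=9 v=4
  t=2 PE[1][0]: acc=92 h=6 v=6
  t=2 PE[1][1]: acc=56 h=8 v=7
  t=3 PE[0][1]: acc=57 h=0 v=0
  t=3 PE[1][0]: acc=92 h=0 v=0
  t=3 PE[1][1]: acc=80 h=6 v=4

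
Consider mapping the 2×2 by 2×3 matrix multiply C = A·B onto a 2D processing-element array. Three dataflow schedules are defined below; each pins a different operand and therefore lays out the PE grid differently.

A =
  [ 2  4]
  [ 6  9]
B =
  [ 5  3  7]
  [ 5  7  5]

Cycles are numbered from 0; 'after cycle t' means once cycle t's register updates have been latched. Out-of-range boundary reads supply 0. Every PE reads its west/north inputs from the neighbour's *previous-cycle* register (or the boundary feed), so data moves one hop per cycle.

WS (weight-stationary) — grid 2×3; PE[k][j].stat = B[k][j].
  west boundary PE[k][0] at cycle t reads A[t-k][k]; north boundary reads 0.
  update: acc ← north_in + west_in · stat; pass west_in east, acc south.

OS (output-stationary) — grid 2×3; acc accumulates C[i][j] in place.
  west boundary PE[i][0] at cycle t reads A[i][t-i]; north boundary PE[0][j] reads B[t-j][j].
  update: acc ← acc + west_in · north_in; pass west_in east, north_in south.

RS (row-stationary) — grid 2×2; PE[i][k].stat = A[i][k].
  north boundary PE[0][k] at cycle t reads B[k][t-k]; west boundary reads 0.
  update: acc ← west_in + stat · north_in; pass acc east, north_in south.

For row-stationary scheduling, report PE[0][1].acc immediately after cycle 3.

RS on a 2×2 grid — tracing PE[0][1] and its feeders:
  @0  [0,0]  acc 10  |  →10  ↓5
  @0  [0,1]  acc 0  |  →0  ↓0
  @1  [0,0]  acc 6  |  →6  ↓3
  @1  [0,1]  acc 30  |  →30  ↓5
  @2  [0,0]  acc 14  |  →14  ↓7
  @2  [0,1]  acc 34  |  →34  ↓7
  @3  [0,0]  acc 0  |  →0  ↓0
  @3  [0,1]  acc 34  |  →34  ↓5

PE[0][1].acc = 34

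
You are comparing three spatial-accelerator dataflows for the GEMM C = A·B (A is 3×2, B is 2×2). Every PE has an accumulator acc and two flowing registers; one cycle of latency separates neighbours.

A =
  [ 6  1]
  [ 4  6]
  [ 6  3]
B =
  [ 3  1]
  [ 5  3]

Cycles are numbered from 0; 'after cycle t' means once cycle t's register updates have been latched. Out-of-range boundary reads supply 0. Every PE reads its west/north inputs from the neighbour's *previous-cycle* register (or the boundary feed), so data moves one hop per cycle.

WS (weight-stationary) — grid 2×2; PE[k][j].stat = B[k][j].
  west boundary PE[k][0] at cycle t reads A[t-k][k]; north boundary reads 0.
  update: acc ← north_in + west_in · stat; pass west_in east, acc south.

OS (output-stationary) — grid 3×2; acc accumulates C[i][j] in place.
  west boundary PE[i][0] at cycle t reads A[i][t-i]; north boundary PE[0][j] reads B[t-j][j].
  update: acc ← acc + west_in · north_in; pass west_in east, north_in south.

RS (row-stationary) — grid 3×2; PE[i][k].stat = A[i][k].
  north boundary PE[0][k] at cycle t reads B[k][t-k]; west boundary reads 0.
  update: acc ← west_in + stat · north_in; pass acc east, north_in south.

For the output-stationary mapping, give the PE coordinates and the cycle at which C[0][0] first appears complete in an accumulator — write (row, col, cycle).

(row, col, cycle) = (0, 0, 1)

OS: C[0][0] accumulates in PE[0][0]:
  t=0 PE[0][0]: acc=18 h=6 v=3
  t=1 PE[0][0]: acc=23 h=1 v=5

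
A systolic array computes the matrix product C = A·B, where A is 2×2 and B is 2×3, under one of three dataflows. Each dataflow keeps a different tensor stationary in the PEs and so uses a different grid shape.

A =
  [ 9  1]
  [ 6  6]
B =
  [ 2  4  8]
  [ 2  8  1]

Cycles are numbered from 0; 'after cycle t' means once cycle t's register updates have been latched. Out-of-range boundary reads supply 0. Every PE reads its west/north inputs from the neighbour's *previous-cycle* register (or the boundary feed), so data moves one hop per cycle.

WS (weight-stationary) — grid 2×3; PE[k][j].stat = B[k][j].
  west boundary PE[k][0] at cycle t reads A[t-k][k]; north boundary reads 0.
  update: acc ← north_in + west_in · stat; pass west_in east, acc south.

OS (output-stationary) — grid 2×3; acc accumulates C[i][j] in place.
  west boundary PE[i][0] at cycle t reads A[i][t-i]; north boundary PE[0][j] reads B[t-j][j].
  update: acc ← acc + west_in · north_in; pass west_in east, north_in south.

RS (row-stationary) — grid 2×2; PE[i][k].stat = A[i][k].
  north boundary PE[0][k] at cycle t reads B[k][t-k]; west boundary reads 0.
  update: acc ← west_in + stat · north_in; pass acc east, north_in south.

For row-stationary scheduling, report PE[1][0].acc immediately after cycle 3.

Tracing RS — 2×2 array, target PE[1][0]:
  c0 r0c0: 18 / 18 / 2
  c0 r1c0: 0 / 0 / 0
  c1 r0c0: 36 / 36 / 4
  c1 r1c0: 12 / 12 / 2
  c2 r0c0: 72 / 72 / 8
  c2 r1c0: 24 / 24 / 4
  c3 r0c0: 0 / 0 / 0
  c3 r1c0: 48 / 48 / 8

PE[1][0].acc = 48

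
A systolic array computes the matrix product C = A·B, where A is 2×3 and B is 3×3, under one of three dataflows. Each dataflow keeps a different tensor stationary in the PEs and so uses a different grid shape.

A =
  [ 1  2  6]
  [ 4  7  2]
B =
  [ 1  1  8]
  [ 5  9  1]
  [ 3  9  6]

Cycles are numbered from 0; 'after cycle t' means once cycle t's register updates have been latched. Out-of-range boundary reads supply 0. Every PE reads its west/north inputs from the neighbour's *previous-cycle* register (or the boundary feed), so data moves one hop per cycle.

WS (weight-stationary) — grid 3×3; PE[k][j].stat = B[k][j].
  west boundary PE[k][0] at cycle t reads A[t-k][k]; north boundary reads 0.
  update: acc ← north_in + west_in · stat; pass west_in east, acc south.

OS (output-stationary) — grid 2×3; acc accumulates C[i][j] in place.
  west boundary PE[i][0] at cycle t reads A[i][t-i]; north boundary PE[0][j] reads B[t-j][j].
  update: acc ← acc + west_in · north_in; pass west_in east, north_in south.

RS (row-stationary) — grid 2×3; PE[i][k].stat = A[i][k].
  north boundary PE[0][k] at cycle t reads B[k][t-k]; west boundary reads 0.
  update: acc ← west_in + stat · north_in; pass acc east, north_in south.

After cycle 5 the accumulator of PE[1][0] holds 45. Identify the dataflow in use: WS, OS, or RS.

WS [3×3] PE[1][0] across cycles:
  0: (1,0).acc=0  regs=<0,0>
  1: (1,0).acc=11  regs=<2,11>
  2: (1,0).acc=39  regs=<7,39>
  3: (1,0).acc=0  regs=<0,0>
  4: (1,0).acc=0  regs=<0,0>
  5: (1,0).acc=0  regs=<0,0>
OS [2×3] PE[1][0] across cycles:
  0: (1,0).acc=0  regs=<0,0>
  1: (1,0).acc=4  regs=<4,1>
  2: (1,0).acc=39  regs=<7,5>
  3: (1,0).acc=45  regs=<2,3>
  4: (1,0).acc=45  regs=<0,0>
  5: (1,0).acc=45  regs=<0,0>
RS [2×3] PE[1][0] across cycles:
  0: (1,0).acc=0  regs=<0,0>
  1: (1,0).acc=4  regs=<4,1>
  2: (1,0).acc=4  regs=<4,1>
  3: (1,0).acc=32  regs=<32,8>
  4: (1,0).acc=0  regs=<0,0>
  5: (1,0).acc=0  regs=<0,0>

dataflow = OS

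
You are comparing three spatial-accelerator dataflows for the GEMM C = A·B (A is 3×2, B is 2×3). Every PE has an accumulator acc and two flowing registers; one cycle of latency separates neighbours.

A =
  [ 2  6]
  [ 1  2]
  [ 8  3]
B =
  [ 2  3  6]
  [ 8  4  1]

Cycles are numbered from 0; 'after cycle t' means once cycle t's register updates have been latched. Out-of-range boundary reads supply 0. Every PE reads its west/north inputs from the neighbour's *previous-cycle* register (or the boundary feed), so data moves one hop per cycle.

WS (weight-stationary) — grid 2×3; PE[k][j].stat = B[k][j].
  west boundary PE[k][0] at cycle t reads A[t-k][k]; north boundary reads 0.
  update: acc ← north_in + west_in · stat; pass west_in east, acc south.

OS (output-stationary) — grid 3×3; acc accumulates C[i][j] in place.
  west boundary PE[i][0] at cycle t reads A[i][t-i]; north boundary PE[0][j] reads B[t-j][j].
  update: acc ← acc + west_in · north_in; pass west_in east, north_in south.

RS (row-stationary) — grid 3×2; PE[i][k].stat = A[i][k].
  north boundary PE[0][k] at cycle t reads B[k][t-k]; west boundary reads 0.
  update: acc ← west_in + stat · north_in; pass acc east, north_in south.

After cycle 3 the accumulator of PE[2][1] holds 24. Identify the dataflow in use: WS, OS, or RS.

WS: PE[2][1] is outside its 2×3 grid.
Under OS (3×3), PE[2][1]:
  cycle 0: PE[2][1] → acc 0, east 0, south 0
  cycle 1: PE[2][1] → acc 0, east 0, south 0
  cycle 2: PE[2][1] → acc 0, east 0, south 0
  cycle 3: PE[2][1] → acc 24, east 8, south 3
Under RS (3×2), PE[2][1]:
  cycle 0: PE[2][1] → acc 0, east 0, south 0
  cycle 1: PE[2][1] → acc 0, east 0, south 0
  cycle 2: PE[2][1] → acc 0, east 0, south 0
  cycle 3: PE[2][1] → acc 40, east 40, south 8

dataflow = OS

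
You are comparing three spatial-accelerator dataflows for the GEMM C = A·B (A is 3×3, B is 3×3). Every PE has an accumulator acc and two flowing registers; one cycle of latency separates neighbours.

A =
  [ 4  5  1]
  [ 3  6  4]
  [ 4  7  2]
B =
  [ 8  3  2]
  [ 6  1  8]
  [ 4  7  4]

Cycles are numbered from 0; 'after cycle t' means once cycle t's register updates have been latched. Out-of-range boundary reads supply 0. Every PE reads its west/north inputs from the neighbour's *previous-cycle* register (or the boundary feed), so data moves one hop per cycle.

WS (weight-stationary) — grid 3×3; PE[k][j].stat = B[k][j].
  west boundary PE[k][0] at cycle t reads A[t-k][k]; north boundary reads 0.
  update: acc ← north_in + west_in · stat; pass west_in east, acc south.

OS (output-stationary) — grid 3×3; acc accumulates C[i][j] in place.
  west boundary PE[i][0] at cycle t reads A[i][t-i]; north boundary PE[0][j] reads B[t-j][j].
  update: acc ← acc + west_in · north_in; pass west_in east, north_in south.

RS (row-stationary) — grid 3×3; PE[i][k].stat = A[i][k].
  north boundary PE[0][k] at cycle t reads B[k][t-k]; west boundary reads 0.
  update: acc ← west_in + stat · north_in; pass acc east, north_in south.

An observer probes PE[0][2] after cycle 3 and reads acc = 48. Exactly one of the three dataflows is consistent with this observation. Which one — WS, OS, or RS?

dataflow = OS

WS (3×3 grid), PE[0][2]:
  @0  [0,2]  acc 0  |  →0  ↓0
  @1  [0,2]  acc 0  |  →0  ↓0
  @2  [0,2]  acc 8  |  →4  ↓8
  @3  [0,2]  acc 6  |  →3  ↓6
OS (3×3 grid), PE[0][2]:
  @0  [0,2]  acc 0  |  →0  ↓0
  @1  [0,2]  acc 0  |  →0  ↓0
  @2  [0,2]  acc 8  |  →4  ↓2
  @3  [0,2]  acc 48  |  →5  ↓8
RS (3×3 grid), PE[0][2]:
  @0  [0,2]  acc 0  |  →0  ↓0
  @1  [0,2]  acc 0  |  →0  ↓0
  @2  [0,2]  acc 66  |  →66  ↓4
  @3  [0,2]  acc 24  |  →24  ↓7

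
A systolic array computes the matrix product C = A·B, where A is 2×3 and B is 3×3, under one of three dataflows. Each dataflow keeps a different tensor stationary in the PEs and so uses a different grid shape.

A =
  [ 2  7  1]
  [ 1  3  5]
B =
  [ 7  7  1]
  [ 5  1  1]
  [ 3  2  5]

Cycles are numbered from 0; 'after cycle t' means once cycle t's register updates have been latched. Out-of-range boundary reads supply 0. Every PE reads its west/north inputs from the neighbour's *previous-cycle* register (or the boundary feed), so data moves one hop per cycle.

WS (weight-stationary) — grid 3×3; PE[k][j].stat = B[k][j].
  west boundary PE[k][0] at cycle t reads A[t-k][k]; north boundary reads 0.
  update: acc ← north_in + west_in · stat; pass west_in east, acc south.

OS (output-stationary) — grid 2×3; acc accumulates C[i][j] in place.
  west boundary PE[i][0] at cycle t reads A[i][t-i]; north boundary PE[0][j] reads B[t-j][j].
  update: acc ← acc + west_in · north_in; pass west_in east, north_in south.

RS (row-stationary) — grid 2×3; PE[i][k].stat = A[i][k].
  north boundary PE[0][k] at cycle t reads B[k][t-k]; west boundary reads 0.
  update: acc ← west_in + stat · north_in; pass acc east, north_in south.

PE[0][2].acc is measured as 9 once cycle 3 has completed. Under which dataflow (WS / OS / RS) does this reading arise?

dataflow = OS

Under WS (3×3), PE[0][2]:
  t=0 PE[0][2]: acc=0 h=0 v=0
  t=1 PE[0][2]: acc=0 h=0 v=0
  t=2 PE[0][2]: acc=2 h=2 v=2
  t=3 PE[0][2]: acc=1 h=1 v=1
Under OS (2×3), PE[0][2]:
  t=0 PE[0][2]: acc=0 h=0 v=0
  t=1 PE[0][2]: acc=0 h=0 v=0
  t=2 PE[0][2]: acc=2 h=2 v=1
  t=3 PE[0][2]: acc=9 h=7 v=1
Under RS (2×3), PE[0][2]:
  t=0 PE[0][2]: acc=0 h=0 v=0
  t=1 PE[0][2]: acc=0 h=0 v=0
  t=2 PE[0][2]: acc=52 h=52 v=3
  t=3 PE[0][2]: acc=23 h=23 v=2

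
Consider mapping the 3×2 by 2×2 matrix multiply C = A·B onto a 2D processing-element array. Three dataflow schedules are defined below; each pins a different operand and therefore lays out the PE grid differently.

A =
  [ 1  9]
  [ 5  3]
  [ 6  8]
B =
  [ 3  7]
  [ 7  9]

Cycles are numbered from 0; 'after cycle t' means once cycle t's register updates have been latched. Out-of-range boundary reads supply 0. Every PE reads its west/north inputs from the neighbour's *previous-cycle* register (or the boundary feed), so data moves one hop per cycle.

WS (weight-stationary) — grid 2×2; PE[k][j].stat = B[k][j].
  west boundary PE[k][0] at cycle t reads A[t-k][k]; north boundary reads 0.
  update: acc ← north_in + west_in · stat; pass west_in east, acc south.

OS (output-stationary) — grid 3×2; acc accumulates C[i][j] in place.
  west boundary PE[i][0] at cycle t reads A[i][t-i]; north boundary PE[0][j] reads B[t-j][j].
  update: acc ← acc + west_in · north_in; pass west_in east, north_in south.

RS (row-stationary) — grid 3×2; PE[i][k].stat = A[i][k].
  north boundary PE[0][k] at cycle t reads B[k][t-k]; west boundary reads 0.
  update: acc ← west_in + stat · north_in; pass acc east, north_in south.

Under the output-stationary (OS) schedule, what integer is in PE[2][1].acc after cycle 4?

PE[2][1].acc = 114

OS on a 3×2 grid — tracing PE[2][1] and its feeders:
  0: (1,1).acc=0  regs=<0,0>
  0: (2,0).acc=0  regs=<0,0>
  0: (2,1).acc=0  regs=<0,0>
  1: (1,1).acc=0  regs=<0,0>
  1: (2,0).acc=0  regs=<0,0>
  1: (2,1).acc=0  regs=<0,0>
  2: (1,1).acc=35  regs=<5,7>
  2: (2,0).acc=18  regs=<6,3>
  2: (2,1).acc=0  regs=<0,0>
  3: (1,1).acc=62  regs=<3,9>
  3: (2,0).acc=74  regs=<8,7>
  3: (2,1).acc=42  regs=<6,7>
  4: (1,1).acc=62  regs=<0,0>
  4: (2,0).acc=74  regs=<0,0>
  4: (2,1).acc=114  regs=<8,9>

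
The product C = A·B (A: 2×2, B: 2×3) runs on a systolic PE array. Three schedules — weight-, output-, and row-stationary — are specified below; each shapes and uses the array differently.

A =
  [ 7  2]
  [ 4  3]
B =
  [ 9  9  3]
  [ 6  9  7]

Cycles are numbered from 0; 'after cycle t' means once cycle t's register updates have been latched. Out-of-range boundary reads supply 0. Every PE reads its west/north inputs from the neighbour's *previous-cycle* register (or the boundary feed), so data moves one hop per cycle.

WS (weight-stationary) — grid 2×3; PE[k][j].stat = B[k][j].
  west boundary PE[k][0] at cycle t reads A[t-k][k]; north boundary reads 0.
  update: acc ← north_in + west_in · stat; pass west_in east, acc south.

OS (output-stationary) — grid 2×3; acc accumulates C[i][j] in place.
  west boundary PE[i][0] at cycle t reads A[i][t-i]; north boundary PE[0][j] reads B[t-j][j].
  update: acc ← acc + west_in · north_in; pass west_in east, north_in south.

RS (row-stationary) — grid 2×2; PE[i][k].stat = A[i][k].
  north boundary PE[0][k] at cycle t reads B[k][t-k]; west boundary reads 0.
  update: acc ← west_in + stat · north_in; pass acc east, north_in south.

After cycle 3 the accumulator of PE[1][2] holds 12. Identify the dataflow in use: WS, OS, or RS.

Under WS (2×3), PE[1][2]:
  0: (1,2).acc=0  regs=<0,0>
  1: (1,2).acc=0  regs=<0,0>
  2: (1,2).acc=0  regs=<0,0>
  3: (1,2).acc=35  regs=<2,35>
Under OS (2×3), PE[1][2]:
  0: (1,2).acc=0  regs=<0,0>
  1: (1,2).acc=0  regs=<0,0>
  2: (1,2).acc=0  regs=<0,0>
  3: (1,2).acc=12  regs=<4,3>
RS: PE[1][2] is outside its 2×2 grid.

dataflow = OS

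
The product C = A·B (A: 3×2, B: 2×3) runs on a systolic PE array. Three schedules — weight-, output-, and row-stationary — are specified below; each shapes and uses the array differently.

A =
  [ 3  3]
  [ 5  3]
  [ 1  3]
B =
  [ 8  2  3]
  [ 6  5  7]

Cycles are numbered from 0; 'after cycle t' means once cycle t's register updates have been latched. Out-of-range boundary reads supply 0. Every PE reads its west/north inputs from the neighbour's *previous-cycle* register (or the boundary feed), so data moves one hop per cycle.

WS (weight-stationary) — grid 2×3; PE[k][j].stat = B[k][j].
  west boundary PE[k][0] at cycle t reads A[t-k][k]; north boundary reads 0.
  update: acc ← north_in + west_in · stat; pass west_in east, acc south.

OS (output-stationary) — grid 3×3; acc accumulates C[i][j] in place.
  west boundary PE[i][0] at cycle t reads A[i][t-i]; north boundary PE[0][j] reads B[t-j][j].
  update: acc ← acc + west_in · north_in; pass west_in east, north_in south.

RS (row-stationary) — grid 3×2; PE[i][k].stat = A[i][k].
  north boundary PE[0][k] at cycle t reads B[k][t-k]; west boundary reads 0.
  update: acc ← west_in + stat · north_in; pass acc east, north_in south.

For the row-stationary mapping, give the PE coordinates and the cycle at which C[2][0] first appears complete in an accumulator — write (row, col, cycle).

(row, col, cycle) = (2, 1, 3)

RS — PE[2][1] is where C[2][0] collects:
  c0 r2c1: 0 / 0 / 0
  c1 r2c1: 0 / 0 / 0
  c2 r2c1: 0 / 0 / 0
  c3 r2c1: 26 / 26 / 6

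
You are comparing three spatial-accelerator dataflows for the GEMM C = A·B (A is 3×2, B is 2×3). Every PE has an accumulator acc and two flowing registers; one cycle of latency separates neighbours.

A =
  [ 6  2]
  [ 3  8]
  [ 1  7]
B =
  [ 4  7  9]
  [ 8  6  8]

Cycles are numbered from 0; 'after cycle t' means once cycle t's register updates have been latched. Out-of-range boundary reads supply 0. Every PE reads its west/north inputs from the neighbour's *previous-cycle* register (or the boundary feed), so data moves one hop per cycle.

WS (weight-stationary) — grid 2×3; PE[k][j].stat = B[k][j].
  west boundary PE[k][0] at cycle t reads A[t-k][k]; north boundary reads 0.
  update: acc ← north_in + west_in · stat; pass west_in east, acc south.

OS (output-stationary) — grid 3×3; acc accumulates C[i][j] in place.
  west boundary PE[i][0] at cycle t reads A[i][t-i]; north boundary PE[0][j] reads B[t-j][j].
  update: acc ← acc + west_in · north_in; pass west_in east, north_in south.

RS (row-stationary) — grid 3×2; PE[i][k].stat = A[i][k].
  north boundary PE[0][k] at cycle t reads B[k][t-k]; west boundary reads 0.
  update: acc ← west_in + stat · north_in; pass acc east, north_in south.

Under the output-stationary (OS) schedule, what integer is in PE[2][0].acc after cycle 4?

OS 3×3: PE[2][0] cycle-by-cycle (with neighbour feeds):
  after 0 — PE[1][0] acc=0, pass-E 0, pass-S 0
  after 0 — PE[2][0] acc=0, pass-E 0, pass-S 0
  after 1 — PE[1][0] acc=12, pass-E 3, pass-S 4
  after 1 — PE[2][0] acc=0, pass-E 0, pass-S 0
  after 2 — PE[1][0] acc=76, pass-E 8, pass-S 8
  after 2 — PE[2][0] acc=4, pass-E 1, pass-S 4
  after 3 — PE[1][0] acc=76, pass-E 0, pass-S 0
  after 3 — PE[2][0] acc=60, pass-E 7, pass-S 8
  after 4 — PE[1][0] acc=76, pass-E 0, pass-S 0
  after 4 — PE[2][0] acc=60, pass-E 0, pass-S 0

PE[2][0].acc = 60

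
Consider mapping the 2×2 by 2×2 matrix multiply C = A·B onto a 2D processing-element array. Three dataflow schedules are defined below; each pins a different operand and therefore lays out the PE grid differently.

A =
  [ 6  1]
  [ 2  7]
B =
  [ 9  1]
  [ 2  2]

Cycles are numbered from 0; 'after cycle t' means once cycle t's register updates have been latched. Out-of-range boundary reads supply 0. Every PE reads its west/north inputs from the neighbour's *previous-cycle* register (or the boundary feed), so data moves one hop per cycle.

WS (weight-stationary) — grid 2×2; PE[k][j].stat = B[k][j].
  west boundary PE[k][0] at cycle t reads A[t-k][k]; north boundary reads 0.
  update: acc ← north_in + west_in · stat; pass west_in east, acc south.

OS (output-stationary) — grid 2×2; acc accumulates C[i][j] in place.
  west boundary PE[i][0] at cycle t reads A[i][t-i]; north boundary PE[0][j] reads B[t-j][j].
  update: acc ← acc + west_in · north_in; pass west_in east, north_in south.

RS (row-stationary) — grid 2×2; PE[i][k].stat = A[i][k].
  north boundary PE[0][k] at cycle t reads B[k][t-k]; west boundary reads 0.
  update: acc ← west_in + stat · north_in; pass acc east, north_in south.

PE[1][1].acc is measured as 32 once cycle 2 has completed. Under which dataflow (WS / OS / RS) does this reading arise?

— WS: 2×2; PE[1][1] trace:
  [0] (1,1) acc=0 (h:0 v:0)
  [1] (1,1) acc=0 (h:0 v:0)
  [2] (1,1) acc=8 (h:1 v:8)
— OS: 2×2; PE[1][1] trace:
  [0] (1,1) acc=0 (h:0 v:0)
  [1] (1,1) acc=0 (h:0 v:0)
  [2] (1,1) acc=2 (h:2 v:1)
— RS: 2×2; PE[1][1] trace:
  [0] (1,1) acc=0 (h:0 v:0)
  [1] (1,1) acc=0 (h:0 v:0)
  [2] (1,1) acc=32 (h:32 v:2)

dataflow = RS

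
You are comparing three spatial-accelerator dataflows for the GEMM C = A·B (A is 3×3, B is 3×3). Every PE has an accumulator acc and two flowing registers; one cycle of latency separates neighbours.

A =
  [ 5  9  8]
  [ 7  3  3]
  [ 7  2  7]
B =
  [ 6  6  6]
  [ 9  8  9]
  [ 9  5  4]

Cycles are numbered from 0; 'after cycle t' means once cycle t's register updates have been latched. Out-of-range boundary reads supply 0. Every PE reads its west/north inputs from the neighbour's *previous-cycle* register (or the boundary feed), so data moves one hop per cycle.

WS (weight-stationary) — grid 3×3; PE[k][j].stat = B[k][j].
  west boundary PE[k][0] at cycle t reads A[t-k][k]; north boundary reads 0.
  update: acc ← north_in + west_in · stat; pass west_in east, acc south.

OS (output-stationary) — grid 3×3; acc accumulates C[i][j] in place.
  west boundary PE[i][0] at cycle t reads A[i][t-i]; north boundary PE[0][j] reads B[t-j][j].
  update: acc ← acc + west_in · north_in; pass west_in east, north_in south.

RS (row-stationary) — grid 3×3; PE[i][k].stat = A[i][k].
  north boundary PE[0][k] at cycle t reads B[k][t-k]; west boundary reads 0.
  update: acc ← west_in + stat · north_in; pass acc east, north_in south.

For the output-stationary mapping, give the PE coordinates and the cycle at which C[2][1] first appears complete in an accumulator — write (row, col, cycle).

(row, col, cycle) = (2, 1, 5)

OS: C[2][1] accumulates in PE[2][1]:
  t=0 PE[2][1]: acc=0 h=0 v=0
  t=1 PE[2][1]: acc=0 h=0 v=0
  t=2 PE[2][1]: acc=0 h=0 v=0
  t=3 PE[2][1]: acc=42 h=7 v=6
  t=4 PE[2][1]: acc=58 h=2 v=8
  t=5 PE[2][1]: acc=93 h=7 v=5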